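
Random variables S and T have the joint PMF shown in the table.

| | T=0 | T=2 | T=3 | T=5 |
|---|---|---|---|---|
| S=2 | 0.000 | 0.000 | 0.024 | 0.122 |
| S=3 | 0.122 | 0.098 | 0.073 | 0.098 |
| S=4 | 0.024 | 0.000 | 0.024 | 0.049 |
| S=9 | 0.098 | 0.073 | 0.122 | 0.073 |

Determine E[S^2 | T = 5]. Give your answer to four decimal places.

P(T = 5) = 0.342.
Σ S^2·P over the event = 4·(0.122) + 9·(0.098) + 16·(0.049) + 81·(0.073) = 8.067.
E[S^2 | T = 5] = (8.067) / (0.342) = 23.5877.

23.5877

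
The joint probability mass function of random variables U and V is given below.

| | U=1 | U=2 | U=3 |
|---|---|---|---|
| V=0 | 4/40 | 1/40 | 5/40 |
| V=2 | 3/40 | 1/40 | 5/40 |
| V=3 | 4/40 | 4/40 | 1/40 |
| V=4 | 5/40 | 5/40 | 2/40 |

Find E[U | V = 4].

P(V = 4) = 3/10.
Σ U·P over the event = 1·(5/40) + 2·(5/40) + 3·(2/40) = 21/40.
E[U | V = 4] = (21/40) / (3/10) = 7/4.

7/4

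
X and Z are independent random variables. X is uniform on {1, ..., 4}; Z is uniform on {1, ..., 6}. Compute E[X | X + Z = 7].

P(X + Z = 7) = 1/6.
Summing X·P(x,y) over outcomes with X + Z = 7 gives 5/12.
E[X | X + Z = 7] = (5/12) / (1/6) = 5/2.

5/2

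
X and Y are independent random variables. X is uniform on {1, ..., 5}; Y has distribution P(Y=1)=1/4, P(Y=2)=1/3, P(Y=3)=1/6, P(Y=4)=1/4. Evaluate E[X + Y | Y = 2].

P(Y = 2) = 1/3.
Summing (X+Y)·P(x,y) over outcomes with Y = 2 gives 5/3.
E[X + Y | Y = 2] = (5/3) / (1/3) = 5.

5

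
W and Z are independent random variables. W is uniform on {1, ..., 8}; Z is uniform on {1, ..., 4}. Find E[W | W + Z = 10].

Outcomes with W + Z = 10: (6,4), (7,3), (8,2), each with probability 1/32.
E[W | W + Z = 10] = (6 + 7 + 8) / 3 = 7.

7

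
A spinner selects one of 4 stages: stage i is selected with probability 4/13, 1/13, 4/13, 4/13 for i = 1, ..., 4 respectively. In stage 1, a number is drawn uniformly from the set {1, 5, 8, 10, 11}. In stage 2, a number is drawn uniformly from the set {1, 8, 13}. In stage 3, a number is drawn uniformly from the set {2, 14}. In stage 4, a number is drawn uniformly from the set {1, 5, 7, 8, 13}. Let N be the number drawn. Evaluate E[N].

E[N | stage 1] = (1+5+8+10+11)/5 = 7.
E[N | stage 2] = (1+8+13)/3 = 22/3.
E[N | stage 3] = (2+14)/2 = 8.
E[N | stage 4] = (1+5+7+8+13)/5 = 34/5.
E[N] = (4/13)·(7) + (1/13)·(22/3) + (4/13)·(8) + (4/13)·(34/5) = 1418/195.

1418/195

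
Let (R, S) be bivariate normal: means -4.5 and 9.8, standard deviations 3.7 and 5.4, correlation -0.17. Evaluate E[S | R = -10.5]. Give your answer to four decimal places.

For a bivariate normal, E[S | R=x] = μ_S + ρ·(σ_S/σ_R)·(x − μ_R).
E[S | R=-10.5] = 9.8 + (-0.17)·(5.4/3.7)·(-10.5 − (-4.5)) = 9.8 + (-0.248108)·(-6) = 11.2886.

11.2886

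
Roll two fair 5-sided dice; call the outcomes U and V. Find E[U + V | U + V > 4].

P(U + V > 4) = 19/25.
Summing (U+V)·P(x,y) over outcomes with U + V > 4 gives 26/5.
E[U + V | U + V > 4] = (26/5) / (19/25) = 130/19.

130/19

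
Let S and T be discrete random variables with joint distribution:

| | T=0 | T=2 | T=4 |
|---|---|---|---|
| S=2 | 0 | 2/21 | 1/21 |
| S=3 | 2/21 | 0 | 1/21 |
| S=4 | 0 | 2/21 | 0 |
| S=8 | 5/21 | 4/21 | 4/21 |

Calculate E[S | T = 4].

37/6

P(T = 4) = 2/7.
Σ S·P over the event = 2·(1/21) + 3·(1/21) + 8·(4/21) = 37/21.
E[S | T = 4] = (37/21) / (2/7) = 37/6.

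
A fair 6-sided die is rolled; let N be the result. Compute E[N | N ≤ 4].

5/2

Given N ≤ 4, N is equally likely to be any of {1, 2, 3, 4}.
E[N | N ≤ 4] = (1 + 2 + 3 + 4) / 4 = 5/2.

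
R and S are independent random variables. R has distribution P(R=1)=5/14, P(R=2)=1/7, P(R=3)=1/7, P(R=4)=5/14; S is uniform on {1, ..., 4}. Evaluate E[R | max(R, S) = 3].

27/13

P(max(R, S) = 3) = 13/56.
Summing R·P(x,y) over outcomes with max(R, S) = 3 gives 27/56.
E[R | max(R, S) = 3] = (27/56) / (13/56) = 27/13.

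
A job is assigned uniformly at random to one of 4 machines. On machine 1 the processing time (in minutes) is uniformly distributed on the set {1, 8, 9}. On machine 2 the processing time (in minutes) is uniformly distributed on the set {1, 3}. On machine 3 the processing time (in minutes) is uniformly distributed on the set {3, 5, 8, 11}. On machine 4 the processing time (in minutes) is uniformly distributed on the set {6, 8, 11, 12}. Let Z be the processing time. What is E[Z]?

E[Z | machine 1] = (1+8+9)/3 = 6.
E[Z | machine 2] = (1+3)/2 = 2.
E[Z | machine 3] = (3+5+8+11)/4 = 27/4.
E[Z | machine 4] = (6+8+11+12)/4 = 37/4.
By the law of total expectation,
E[Z] = (1/4)·(6) + (1/4)·(2) + (1/4)·(27/4) + (1/4)·(37/4) = 6.

6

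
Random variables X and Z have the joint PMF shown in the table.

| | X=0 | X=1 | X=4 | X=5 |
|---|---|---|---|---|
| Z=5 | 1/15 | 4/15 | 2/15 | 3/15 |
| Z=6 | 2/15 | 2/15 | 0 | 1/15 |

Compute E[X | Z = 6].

P(Z = 6) = 1/3.
Σ X·P over the event = 0·(2/15) + 1·(2/15) + 5·(1/15) = 7/15.
E[X | Z = 6] = (7/15) / (1/3) = 7/5.

7/5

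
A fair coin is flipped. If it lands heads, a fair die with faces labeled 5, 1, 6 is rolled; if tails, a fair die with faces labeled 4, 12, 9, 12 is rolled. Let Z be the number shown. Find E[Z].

53/8

E[Z | heads] = (5+1+6)/3 = 4.
E[Z | tails] = (4+12+9+12)/4 = 37/4.
By the law of total expectation,
E[Z] = (1/2)·(4) + (1/2)·(37/4) = 53/8.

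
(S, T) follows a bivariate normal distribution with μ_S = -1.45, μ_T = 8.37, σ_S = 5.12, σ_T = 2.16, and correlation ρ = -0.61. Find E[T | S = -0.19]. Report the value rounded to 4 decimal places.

For a bivariate normal, E[T | S=x] = μ_T + ρ·(σ_T/σ_S)·(x − μ_S).
E[T | S=-0.19] = 8.37 + (-0.61)·(2.16/5.12)·(-0.19 − (-1.45)) = 8.37 + (-0.257344)·(1.26) = 8.0457.

8.0457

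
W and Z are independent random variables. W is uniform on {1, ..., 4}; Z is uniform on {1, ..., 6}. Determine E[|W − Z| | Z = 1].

3/2

Outcomes with Z = 1: (1,1), (2,1), (3,1), (4,1), each with probability 1/24.
E[|W − Z| | Z = 1] = (0 + 1 + 2 + 3) / 4 = 3/2.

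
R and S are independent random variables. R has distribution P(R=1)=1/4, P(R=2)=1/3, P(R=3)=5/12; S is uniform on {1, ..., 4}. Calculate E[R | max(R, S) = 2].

P(max(R, S) = 2) = 11/48.
Summing R·P(x,y) over outcomes with max(R, S) = 2 gives 19/48.
E[R | max(R, S) = 2] = (19/48) / (11/48) = 19/11.

19/11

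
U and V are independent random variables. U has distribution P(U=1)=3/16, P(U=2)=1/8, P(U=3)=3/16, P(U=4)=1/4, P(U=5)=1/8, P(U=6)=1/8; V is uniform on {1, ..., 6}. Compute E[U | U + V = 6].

3

P(U + V = 6) = 7/48.
Summing U·P(x,y) over outcomes with U + V = 6 gives 7/16.
E[U | U + V = 6] = (7/16) / (7/48) = 3.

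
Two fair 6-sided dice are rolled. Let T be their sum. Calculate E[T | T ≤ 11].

P(T ≤ 11) = 35/36.
E[T | T ≤ 11] = (20/3) / (35/36) = 48/7.

48/7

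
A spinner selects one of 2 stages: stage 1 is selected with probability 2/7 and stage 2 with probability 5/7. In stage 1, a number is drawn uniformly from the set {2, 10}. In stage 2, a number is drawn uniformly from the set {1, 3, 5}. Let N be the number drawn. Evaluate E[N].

27/7

E[N | stage 1] = (2+10)/2 = 6.
E[N | stage 2] = (1+3+5)/3 = 3.
By the law of total expectation,
E[N] = (2/7)·(6) + (5/7)·(3) = 27/7.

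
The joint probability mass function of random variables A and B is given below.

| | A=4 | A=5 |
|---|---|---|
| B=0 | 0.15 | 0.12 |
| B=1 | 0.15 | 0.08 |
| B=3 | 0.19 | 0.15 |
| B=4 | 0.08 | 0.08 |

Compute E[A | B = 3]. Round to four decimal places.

4.4412

P(B = 3) = 0.34.
Σ A·P over the event = 4·(0.19) + 5·(0.15) = 1.51.
E[A | B = 3] = (1.51) / (0.34) = 4.4412.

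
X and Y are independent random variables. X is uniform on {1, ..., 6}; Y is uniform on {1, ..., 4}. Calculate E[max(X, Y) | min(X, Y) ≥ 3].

37/8

P(min(X, Y) ≥ 3) = 1/3.
Summing max(X,Y)·P(x,y) over outcomes with min(X, Y) ≥ 3 gives 37/24.
E[max(X, Y) | min(X, Y) ≥ 3] = (37/24) / (1/3) = 37/8.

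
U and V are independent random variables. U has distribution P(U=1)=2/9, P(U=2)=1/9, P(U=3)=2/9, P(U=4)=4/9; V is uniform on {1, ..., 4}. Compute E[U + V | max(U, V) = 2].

P(max(U, V) = 2) = 1/9.
Summing (U+V)·P(x,y) over outcomes with max(U, V) = 2 gives 13/36.
E[U + V | max(U, V) = 2] = (13/36) / (1/9) = 13/4.

13/4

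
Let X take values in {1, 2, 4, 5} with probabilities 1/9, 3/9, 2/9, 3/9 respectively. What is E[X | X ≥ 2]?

P(X ≥ 2) = 8/9.
Σ over the event: 2·1/3 + 4·2/9 + 5·1/3 = 29/9.
E[X | X ≥ 2] = (29/9) / (8/9) = 29/8.

29/8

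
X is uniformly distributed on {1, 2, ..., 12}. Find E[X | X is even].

7

Given X is even, X is equally likely to be any of {2, 4, 6, 8, 10, 12}.
E[X | X is even] = (2 + 4 + 6 + 8 + 10 + 12) / 6 = 7.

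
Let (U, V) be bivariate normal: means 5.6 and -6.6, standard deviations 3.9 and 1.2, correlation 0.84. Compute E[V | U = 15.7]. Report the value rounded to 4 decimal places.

-3.9895

E[V | U=x] = μ_V + ρ(σ_V/σ_U)(x − μ_U) for jointly normal variables.
E[V | U=15.7] = -6.6 + (0.84)·(1.2/3.9)·(15.7 − (5.6)) = -6.6 + (0.258462)·(10.1) = -3.9895.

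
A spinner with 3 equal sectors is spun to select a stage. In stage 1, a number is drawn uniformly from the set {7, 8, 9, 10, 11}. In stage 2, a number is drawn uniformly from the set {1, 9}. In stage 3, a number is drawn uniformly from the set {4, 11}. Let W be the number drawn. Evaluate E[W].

43/6

E[W | stage 1] = (7+8+9+10+11)/5 = 9.
E[W | stage 2] = (1+9)/2 = 5.
E[W | stage 3] = (4+11)/2 = 15/2.
E[W] = (1/3)·(9) + (1/3)·(5) + (1/3)·(15/2) = 43/6.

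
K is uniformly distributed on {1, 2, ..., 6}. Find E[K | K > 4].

11/2

Given K > 4, K is equally likely to be any of {5, 6}.
E[K | K > 4] = (5 + 6) / 2 = 11/2.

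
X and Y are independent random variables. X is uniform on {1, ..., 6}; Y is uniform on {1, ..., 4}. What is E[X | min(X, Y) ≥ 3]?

9/2

Outcomes with min(X, Y) ≥ 3: (3,3), (3,4), (4,3), (4,4), (5,3), (5,4), (6,3), (6,4), each with probability 1/24.
E[X | min(X, Y) ≥ 3] = (3 + 3 + 4 + 4 + 5 + 5 + 6 + 6) / 8 = 9/2.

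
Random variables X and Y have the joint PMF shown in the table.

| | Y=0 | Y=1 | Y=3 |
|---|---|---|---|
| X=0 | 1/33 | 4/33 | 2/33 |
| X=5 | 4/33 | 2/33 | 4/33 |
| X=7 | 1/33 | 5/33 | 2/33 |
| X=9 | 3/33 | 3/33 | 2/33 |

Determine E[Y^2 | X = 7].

23/8

P(X = 7) = 8/33.
Σ Y^2·P over the event = 0·(1/33) + 1·(5/33) + 9·(2/33) = 23/33.
E[Y^2 | X = 7] = (23/33) / (8/33) = 23/8.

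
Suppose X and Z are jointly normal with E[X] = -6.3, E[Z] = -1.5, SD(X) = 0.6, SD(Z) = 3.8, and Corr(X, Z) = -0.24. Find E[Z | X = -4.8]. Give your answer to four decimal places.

-3.7800

For a bivariate normal, E[Z | X=x] = μ_Z + ρ·(σ_Z/σ_X)·(x − μ_X).
E[Z | X=-4.8] = -1.5 + (-0.24)·(3.8/0.6)·(-4.8 − (-6.3)) = -1.5 + (-1.52)·(1.5) = -3.7800.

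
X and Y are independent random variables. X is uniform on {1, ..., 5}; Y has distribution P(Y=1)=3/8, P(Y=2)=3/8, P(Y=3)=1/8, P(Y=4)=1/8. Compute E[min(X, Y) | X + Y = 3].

P(X + Y = 3) = 3/20.
Summing min(X,Y)·P(x,y) over outcomes with X + Y = 3 gives 3/20.
E[min(X, Y) | X + Y = 3] = (3/20) / (3/20) = 1.

1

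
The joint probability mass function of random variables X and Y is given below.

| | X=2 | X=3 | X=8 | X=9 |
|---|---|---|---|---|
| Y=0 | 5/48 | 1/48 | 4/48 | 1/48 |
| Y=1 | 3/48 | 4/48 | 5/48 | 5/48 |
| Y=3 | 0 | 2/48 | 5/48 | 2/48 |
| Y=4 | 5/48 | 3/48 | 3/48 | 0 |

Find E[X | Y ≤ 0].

54/11

P(Y ≤ 0) = 11/48.
Σ X·P over the event = 2·(5/48) + 3·(1/48) + 8·(4/48) + 9·(1/48) = 9/8.
E[X | Y ≤ 0] = (9/8) / (11/48) = 54/11.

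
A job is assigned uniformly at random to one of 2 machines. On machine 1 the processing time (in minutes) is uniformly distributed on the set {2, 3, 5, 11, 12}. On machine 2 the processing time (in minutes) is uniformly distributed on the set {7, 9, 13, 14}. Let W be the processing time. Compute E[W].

347/40

E[W | machine 1] = (2+3+5+11+12)/5 = 33/5.
E[W | machine 2] = (7+9+13+14)/4 = 43/4.
By the law of total expectation,
E[W] = (1/2)·(33/5) + (1/2)·(43/4) = 347/40.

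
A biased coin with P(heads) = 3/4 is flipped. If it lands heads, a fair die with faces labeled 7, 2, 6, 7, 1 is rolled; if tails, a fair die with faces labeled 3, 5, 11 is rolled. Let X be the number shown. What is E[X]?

E[X | heads] = (7+2+6+7+1)/5 = 23/5.
E[X | tails] = (3+5+11)/3 = 19/3.
E[X] = (3/4)·(23/5) + (1/4)·(19/3) = 151/30.

151/30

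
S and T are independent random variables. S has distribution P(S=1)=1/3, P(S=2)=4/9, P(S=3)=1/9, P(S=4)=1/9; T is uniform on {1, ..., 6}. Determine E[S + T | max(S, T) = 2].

37/11

P(max(S, T) = 2) = 11/54.
Summing (S+T)·P(x,y) over outcomes with max(S, T) = 2 gives 37/54.
E[S + T | max(S, T) = 2] = (37/54) / (11/54) = 37/11.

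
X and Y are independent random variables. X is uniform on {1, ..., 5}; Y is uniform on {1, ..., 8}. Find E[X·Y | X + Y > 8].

P(X + Y > 8) = 3/8.
Summing XY·P(x,y) over outcomes with X + Y > 8 gives 71/8.
E[X·Y | X + Y > 8] = (71/8) / (3/8) = 71/3.

71/3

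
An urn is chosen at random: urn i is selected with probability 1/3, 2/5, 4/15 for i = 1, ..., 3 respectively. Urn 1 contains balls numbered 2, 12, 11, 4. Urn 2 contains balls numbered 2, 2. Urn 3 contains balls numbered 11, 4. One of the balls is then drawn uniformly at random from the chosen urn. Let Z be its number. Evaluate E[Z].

313/60

E[Z | urn 1] = (2+12+11+4)/4 = 29/4.
E[Z | urn 2] = (2+2)/2 = 2.
E[Z | urn 3] = (11+4)/2 = 15/2.
By the law of total expectation,
E[Z] = (1/3)·(29/4) + (2/5)·(2) + (4/15)·(15/2) = 313/60.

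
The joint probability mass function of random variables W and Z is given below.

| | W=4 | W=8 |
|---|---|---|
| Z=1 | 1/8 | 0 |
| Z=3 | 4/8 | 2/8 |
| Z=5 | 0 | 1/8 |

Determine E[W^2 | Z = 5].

64

P(Z = 5) = 1/8.
Σ W^2·P over the event = 64·(1/8) = 8.
E[W^2 | Z = 5] = (8) / (1/8) = 64.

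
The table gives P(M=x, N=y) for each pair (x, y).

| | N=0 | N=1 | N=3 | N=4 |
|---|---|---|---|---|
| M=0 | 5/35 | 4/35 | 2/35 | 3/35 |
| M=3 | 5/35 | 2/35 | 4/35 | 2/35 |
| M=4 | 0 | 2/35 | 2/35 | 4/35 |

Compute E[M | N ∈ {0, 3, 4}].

P(N ∈ {0, 3, 4}) = 27/35.
Σ M·P over the event = 0·(5/35) + 0·(2/35) + 0·(3/35) + 3·(5/35) + 3·(4/35) + 3·(2/35) + 4·(2/35) + 4·(4/35) = 57/35.
E[M | N ∈ {0, 3, 4}] = (57/35) / (27/35) = 19/9.

19/9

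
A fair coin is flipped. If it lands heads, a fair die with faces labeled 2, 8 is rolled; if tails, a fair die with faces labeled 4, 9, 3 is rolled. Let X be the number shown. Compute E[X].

31/6

E[X | heads] = (2+8)/2 = 5.
E[X | tails] = (4+9+3)/3 = 16/3.
E[X] = (1/2)·(5) + (1/2)·(16/3) = 31/6.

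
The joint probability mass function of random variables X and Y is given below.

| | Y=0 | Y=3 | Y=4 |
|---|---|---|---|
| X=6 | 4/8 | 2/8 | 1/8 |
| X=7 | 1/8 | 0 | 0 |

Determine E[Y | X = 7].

0

P(X = 7) = 1/8.
Summing Y·P(X=x,Y=y) over the conditioning event gives 0.
E[Y | X = 7] = (0) / (1/8) = 0.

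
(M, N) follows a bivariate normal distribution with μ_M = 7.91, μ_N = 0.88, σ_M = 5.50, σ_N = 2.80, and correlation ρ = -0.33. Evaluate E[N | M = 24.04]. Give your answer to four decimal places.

-1.8298

E[N | M=x] = μ_N + ρ(σ_N/σ_M)(x − μ_M) for jointly normal variables.
E[N | M=24.04] = 0.88 + (-0.33)·(2.80/5.50)·(24.04 − (7.91)) = 0.88 + (-0.168)·(16.13) = -1.8298.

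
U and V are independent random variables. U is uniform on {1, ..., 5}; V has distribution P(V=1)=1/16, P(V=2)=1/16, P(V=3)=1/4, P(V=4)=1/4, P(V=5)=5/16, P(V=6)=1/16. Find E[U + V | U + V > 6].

P(U + V > 6) = 23/40.
Summing (U+V)·P(x,y) over outcomes with U + V > 6 gives 189/40.
E[U + V | U + V > 6] = (189/40) / (23/40) = 189/23.

189/23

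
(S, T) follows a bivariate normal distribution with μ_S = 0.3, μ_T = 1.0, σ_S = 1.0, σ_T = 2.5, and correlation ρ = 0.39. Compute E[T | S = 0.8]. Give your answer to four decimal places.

For a bivariate normal, E[T | S=x] = μ_T + ρ·(σ_T/σ_S)·(x − μ_S).
E[T | S=0.8] = 1.0 + (0.39)·(2.5/1.0)·(0.8 − (0.3)) = 1.0 + (0.975)·(0.5) = 1.4875.

1.4875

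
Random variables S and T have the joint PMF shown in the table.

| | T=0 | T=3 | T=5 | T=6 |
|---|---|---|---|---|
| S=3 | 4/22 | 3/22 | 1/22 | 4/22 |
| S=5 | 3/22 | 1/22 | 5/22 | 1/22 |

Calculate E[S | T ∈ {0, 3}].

41/11

P(T ∈ {0, 3}) = 1/2.
Σ S·P over the event = 3·(4/22) + 3·(3/22) + 5·(3/22) + 5·(1/22) = 41/22.
E[S | T ∈ {0, 3}] = (41/22) / (1/2) = 41/11.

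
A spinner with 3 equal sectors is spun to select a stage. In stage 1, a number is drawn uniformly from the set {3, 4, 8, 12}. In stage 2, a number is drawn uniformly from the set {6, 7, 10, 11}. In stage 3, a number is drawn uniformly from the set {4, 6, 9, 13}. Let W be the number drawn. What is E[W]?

31/4

E[W | stage 1] = (3+4+8+12)/4 = 27/4.
E[W | stage 2] = (6+7+10+11)/4 = 17/2.
E[W | stage 3] = (4+6+9+13)/4 = 8.
E[W] = (1/3)·(27/4) + (1/3)·(17/2) + (1/3)·(8) = 31/4.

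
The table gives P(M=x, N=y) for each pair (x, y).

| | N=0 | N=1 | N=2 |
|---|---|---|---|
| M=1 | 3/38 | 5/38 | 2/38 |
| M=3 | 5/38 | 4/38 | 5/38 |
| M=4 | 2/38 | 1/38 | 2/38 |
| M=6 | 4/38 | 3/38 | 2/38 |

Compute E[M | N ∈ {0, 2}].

P(N ∈ {0, 2}) = 25/38.
Σ M·P over the event = 1·(3/38) + 1·(2/38) + 3·(5/38) + 3·(5/38) + 4·(2/38) + 4·(2/38) + 6·(4/38) + 6·(2/38) = 87/38.
E[M | N ∈ {0, 2}] = (87/38) / (25/38) = 87/25.

87/25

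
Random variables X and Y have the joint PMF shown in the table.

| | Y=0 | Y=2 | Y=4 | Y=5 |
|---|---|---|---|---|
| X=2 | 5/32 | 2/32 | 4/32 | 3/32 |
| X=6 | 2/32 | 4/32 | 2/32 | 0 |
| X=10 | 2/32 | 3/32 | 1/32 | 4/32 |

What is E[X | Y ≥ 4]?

38/7

P(Y ≥ 4) = 7/16.
Summing X·P(X=x,Y=y) over the conditioning event gives 19/8.
E[X | Y ≥ 4] = (19/8) / (7/16) = 38/7.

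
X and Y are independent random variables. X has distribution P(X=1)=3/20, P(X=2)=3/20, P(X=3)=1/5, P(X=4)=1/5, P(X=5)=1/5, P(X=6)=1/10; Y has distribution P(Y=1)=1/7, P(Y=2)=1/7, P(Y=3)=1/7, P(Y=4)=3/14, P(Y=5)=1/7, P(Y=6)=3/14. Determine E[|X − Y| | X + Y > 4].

243/121

P(X + Y > 4) = 121/140.
Summing |X−Y|·P(x,y) over outcomes with X + Y > 4 gives 243/140.
E[|X − Y| | X + Y > 4] = (243/140) / (121/140) = 243/121.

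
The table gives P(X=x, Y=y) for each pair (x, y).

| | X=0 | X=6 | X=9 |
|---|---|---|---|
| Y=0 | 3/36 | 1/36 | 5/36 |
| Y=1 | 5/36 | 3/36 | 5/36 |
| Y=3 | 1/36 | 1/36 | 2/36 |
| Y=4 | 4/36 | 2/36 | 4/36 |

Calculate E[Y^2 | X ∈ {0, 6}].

61/10

P(X ∈ {0, 6}) = 5/9.
Σ Y^2·P over the event = 0·(3/36) + 1·(5/36) + 9·(1/36) + 16·(4/36) + 0·(1/36) + 1·(3/36) + 9·(1/36) + 16·(2/36) = 61/18.
E[Y^2 | X ∈ {0, 6}] = (61/18) / (5/9) = 61/10.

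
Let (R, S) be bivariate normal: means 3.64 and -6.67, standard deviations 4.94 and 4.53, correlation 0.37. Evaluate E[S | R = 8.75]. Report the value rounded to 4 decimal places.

-4.9362

E[S | R=x] = μ_S + ρ(σ_S/σ_R)(x − μ_R) for jointly normal variables.
E[S | R=8.75] = -6.67 + (0.37)·(4.53/4.94)·(8.75 − (3.64)) = -6.67 + (0.33929)·(5.11) = -4.9362.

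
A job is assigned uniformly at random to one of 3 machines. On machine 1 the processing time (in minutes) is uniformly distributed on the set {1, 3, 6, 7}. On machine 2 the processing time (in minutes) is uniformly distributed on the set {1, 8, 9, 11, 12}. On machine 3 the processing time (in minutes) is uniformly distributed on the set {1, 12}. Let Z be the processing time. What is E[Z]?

E[Z | machine 1] = (1+3+6+7)/4 = 17/4.
E[Z | machine 2] = (1+8+9+11+12)/5 = 41/5.
E[Z | machine 3] = (1+12)/2 = 13/2.
By the law of total expectation,
E[Z] = (1/3)·(17/4) + (1/3)·(41/5) + (1/3)·(13/2) = 379/60.

379/60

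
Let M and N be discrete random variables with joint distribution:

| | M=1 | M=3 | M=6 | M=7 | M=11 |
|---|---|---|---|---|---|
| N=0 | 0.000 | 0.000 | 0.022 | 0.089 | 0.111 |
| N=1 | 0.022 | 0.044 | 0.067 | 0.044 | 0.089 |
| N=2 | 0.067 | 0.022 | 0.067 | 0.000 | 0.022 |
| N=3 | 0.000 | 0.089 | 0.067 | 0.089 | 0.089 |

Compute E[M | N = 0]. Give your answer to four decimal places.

P(N = 0) = 0.222.
Σ M·P over the event = 6·(0.022) + 7·(0.089) + 11·(0.111) = 1.976.
E[M | N = 0] = (1.976) / (0.222) = 8.9009.

8.9009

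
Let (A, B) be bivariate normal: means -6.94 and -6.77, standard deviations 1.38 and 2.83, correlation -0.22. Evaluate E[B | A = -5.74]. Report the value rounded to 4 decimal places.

-7.3114

E[B | A=x] = μ_B + ρ(σ_B/σ_A)(x − μ_A) for jointly normal variables.
E[B | A=-5.74] = -6.77 + (-0.22)·(2.83/1.38)·(-5.74 − (-6.94)) = -6.77 + (-0.45116)·(1.2) = -7.3114.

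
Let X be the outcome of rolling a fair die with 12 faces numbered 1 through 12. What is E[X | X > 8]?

21/2

Given X > 8, X is equally likely to be any of {9, 10, 11, 12}.
E[X | X > 8] = (9 + 10 + 11 + 12) / 4 = 21/2.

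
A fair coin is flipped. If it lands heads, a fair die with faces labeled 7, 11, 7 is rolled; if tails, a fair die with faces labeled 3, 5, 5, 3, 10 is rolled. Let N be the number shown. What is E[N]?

E[N | heads] = (7+11+7)/3 = 25/3.
E[N | tails] = (3+5+5+3+10)/5 = 26/5.
E[N] = (1/2)·(25/3) + (1/2)·(26/5) = 203/30.

203/30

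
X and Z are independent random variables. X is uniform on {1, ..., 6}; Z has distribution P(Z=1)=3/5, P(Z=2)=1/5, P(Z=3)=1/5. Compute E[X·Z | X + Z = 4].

P(X + Z = 4) = 1/6.
Summing XZ·P(x,y) over outcomes with X + Z = 4 gives 8/15.
E[X·Z | X + Z = 4] = (8/15) / (1/6) = 16/5.

16/5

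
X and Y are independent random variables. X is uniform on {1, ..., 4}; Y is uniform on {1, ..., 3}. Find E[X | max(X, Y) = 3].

Outcomes with max(X, Y) = 3: (1,3), (2,3), (3,1), (3,2), (3,3), each with probability 1/12.
E[X | max(X, Y) = 3] = (1 + 2 + 3 + 3 + 3) / 5 = 12/5.

12/5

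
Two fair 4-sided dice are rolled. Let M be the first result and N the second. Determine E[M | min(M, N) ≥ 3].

7/2

P(min(M, N) ≥ 3) = 1/4.
Summing M·P(x,y) over outcomes with min(M, N) ≥ 3 gives 7/8.
E[M | min(M, N) ≥ 3] = (7/8) / (1/4) = 7/2.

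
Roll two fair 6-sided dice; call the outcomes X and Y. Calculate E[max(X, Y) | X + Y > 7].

P(X + Y > 7) = 5/12.
Summing max(X,Y)·P(x,y) over outcomes with X + Y > 7 gives 83/36.
E[max(X, Y) | X + Y > 7] = (83/36) / (5/12) = 83/15.

83/15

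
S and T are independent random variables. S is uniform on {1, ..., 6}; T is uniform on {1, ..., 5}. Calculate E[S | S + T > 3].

101/27

P(S + T > 3) = 9/10.
Summing S·P(x,y) over outcomes with S + T > 3 gives 101/30.
E[S | S + T > 3] = (101/30) / (9/10) = 101/27.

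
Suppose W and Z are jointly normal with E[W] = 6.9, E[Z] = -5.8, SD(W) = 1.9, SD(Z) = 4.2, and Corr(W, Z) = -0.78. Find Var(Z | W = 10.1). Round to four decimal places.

The conditional variance in a bivariate normal is σ_Z²(1 − ρ²), independent of x.
Var(Z | W=10.1) = (4.2)²·(1 − (-0.78)²) = 17.64·0.3916 = 6.9078.

6.9078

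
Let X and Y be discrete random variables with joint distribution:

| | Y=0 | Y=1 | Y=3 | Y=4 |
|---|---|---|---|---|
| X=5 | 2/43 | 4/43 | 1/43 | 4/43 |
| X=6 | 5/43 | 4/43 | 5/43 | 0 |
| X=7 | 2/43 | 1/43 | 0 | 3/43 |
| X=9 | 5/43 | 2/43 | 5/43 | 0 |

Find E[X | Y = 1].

69/11

P(Y = 1) = 11/43.
Σ X·P over the event = 5·(4/43) + 6·(4/43) + 7·(1/43) + 9·(2/43) = 69/43.
E[X | Y = 1] = (69/43) / (11/43) = 69/11.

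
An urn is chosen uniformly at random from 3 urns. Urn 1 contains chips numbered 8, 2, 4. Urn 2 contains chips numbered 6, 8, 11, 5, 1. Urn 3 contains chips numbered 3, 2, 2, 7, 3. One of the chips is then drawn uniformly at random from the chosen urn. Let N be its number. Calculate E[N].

E[N | urn 1] = (8+2+4)/3 = 14/3.
E[N | urn 2] = (6+8+11+5+1)/5 = 31/5.
E[N | urn 3] = (3+2+2+7+3)/5 = 17/5.
By the law of total expectation,
E[N] = (1/3)·(14/3) + (1/3)·(31/5) + (1/3)·(17/5) = 214/45.

214/45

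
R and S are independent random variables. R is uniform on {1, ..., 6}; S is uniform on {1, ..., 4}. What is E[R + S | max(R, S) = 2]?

Outcomes with max(R, S) = 2: (1,2), (2,1), (2,2), each with probability 1/24.
E[R + S | max(R, S) = 2] = (3 + 3 + 4) / 3 = 10/3.

10/3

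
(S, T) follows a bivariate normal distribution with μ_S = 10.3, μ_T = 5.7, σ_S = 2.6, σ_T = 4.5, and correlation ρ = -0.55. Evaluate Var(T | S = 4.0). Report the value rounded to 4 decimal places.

The conditional variance in a bivariate normal is σ_T²(1 − ρ²), independent of x.
Var(T | S=4.0) = (4.5)²·(1 − (-0.55)²) = 20.25·0.6975 = 14.1244.

14.1244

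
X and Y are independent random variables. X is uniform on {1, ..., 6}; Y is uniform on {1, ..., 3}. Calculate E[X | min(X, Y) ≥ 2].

4

Outcomes with min(X, Y) ≥ 2: (2,2), (2,3), (3,2), (3,3), (4,2), (4,3), (5,2), (5,3), (6,2), (6,3), each with probability 1/18.
E[X | min(X, Y) ≥ 2] = (2 + 2 + 3 + 3 + 4 + 4 + 5 + 5 + 6 + 6) / 10 = 4.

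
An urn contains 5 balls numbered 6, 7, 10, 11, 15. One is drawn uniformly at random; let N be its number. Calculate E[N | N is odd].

11

P(N is odd) = 3/5.
Σ over the event: 7·1/5 + 11·1/5 + 15·1/5 = 33/5.
E[N | N is odd] = (33/5) / (3/5) = 11.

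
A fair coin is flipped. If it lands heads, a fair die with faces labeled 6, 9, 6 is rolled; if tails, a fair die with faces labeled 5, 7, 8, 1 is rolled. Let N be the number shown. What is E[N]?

E[N | heads] = (6+9+6)/3 = 7.
E[N | tails] = (5+7+8+1)/4 = 21/4.
E[N] = (1/2)·(7) + (1/2)·(21/4) = 49/8.

49/8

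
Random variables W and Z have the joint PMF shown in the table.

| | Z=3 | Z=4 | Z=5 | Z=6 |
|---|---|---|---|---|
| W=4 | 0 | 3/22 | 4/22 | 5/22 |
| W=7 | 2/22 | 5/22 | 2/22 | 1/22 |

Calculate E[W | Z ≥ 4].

P(Z ≥ 4) = 10/11.
Σ W·P over the event = 4·(3/22) + 4·(4/22) + 4·(5/22) + 7·(5/22) + 7·(2/22) + 7·(1/22) = 52/11.
E[W | Z ≥ 4] = (52/11) / (10/11) = 26/5.

26/5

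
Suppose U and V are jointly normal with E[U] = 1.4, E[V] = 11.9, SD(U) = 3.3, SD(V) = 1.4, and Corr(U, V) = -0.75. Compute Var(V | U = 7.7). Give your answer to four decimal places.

0.8575

For a bivariate normal, Var(V | U=x) = σ_V²(1 − ρ²).
Var(V | U=7.7) = (1.4)²·(1 − (-0.75)²) = 1.96·0.4375 = 0.8575.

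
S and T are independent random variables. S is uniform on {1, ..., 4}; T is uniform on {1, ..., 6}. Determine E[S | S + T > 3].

P(S + T > 3) = 7/8.
Summing S·P(x,y) over outcomes with S + T > 3 gives 7/3.
E[S | S + T > 3] = (7/3) / (7/8) = 8/3.

8/3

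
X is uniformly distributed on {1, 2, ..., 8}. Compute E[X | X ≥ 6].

7

Given X ≥ 6, X is equally likely to be any of {6, 7, 8}.
E[X | X ≥ 6] = (6 + 7 + 8) / 3 = 7.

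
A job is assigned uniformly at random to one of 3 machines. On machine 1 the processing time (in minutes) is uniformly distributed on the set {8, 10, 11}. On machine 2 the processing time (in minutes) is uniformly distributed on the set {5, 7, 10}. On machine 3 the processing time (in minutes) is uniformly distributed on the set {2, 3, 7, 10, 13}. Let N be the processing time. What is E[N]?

E[N | machine 1] = (8+10+11)/3 = 29/3.
E[N | machine 2] = (5+7+10)/3 = 22/3.
E[N | machine 3] = (2+3+7+10+13)/5 = 7.
E[N] = (1/3)·(29/3) + (1/3)·(22/3) + (1/3)·(7) = 8.

8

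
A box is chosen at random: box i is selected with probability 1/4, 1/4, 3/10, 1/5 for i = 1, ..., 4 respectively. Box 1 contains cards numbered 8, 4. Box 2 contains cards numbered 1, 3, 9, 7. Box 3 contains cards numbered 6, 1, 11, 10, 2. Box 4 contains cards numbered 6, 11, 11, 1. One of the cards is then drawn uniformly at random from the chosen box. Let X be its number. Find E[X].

6

E[X | box 1] = (8+4)/2 = 6.
E[X | box 2] = (1+3+9+7)/4 = 5.
E[X | box 3] = (6+1+11+10+2)/5 = 6.
E[X | box 4] = (6+11+11+1)/4 = 29/4.
E[X] = (1/4)·(6) + (1/4)·(5) + (3/10)·(6) + (1/5)·(29/4) = 6.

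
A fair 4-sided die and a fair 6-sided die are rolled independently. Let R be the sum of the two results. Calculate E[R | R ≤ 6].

P(R ≤ 6) = 7/12.
Σ over the event: 2·1/24 + 3·1/12 + 4·1/8 + 5·1/6 + 6·1/6 = 8/3.
E[R | R ≤ 6] = (8/3) / (7/12) = 32/7.

32/7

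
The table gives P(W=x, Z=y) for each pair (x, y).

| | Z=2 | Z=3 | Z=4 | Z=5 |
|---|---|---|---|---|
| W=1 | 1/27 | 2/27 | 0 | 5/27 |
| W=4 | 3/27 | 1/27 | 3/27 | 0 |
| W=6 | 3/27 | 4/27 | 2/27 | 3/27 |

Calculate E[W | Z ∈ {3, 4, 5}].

P(Z ∈ {3, 4, 5}) = 20/27.
Summing W·P(W=x,Z=y) over the conditioning event gives 77/27.
E[W | Z ∈ {3, 4, 5}] = (77/27) / (20/27) = 77/20.

77/20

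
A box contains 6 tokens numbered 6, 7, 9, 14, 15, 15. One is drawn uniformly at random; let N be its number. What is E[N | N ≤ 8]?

13/2

P(N ≤ 8) = 1/3.
Σ over the event: 6·1/6 + 7·1/6 = 13/6.
E[N | N ≤ 8] = (13/6) / (1/3) = 13/2.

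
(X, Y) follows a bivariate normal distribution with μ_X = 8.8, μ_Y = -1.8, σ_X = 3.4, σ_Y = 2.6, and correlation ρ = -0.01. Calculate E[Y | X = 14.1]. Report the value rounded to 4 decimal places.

E[Y | X=x] = μ_Y + ρ(σ_Y/σ_X)(x − μ_X) for jointly normal variables.
E[Y | X=14.1] = -1.8 + (-0.01)·(2.6/3.4)·(14.1 − (8.8)) = -1.8 + (-0.0076471)·(5.3) = -1.8405.

-1.8405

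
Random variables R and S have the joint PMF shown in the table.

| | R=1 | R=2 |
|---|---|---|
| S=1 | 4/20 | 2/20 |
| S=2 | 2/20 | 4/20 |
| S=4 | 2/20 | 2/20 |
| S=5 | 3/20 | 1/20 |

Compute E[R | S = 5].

P(S = 5) = 1/5.
Σ R·P over the event = 1·(3/20) + 2·(1/20) = 1/4.
E[R | S = 5] = (1/4) / (1/5) = 5/4.

5/4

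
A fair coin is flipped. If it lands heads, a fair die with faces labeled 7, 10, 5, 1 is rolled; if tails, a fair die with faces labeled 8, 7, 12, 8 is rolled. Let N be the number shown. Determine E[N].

E[N | heads] = (7+10+5+1)/4 = 23/4.
E[N | tails] = (8+7+12+8)/4 = 35/4.
E[N] = (1/2)·(23/4) + (1/2)·(35/4) = 29/4.

29/4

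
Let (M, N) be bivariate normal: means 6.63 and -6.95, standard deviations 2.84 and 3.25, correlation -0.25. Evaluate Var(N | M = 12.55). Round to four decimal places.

Var(N | M=x) = (1 − ρ²)·σ_N².
Var(N | M=12.55) = (3.25)²·(1 − (-0.25)²) = 10.5625·0.9375 = 9.9023.

9.9023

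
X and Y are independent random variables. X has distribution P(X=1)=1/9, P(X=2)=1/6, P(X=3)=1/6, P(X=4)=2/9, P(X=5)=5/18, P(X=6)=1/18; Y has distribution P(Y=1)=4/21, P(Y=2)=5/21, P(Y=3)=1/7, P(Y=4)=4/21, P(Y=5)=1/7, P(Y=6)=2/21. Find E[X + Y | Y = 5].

77/9

P(Y = 5) = 1/7.
Summing (X+Y)·P(x,y) over outcomes with Y = 5 gives 11/9.
E[X + Y | Y = 5] = (11/9) / (1/7) = 77/9.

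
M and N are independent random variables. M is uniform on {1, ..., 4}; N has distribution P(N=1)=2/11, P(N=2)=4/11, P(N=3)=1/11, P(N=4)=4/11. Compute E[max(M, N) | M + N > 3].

127/36

P(M + N > 3) = 9/11.
Summing max(M,N)·P(x,y) over outcomes with M + N > 3 gives 127/44.
E[max(M, N) | M + N > 3] = (127/44) / (9/11) = 127/36.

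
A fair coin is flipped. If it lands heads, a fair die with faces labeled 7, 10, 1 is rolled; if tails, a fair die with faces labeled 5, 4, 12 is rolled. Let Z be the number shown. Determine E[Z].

E[Z | heads] = (7+10+1)/3 = 6.
E[Z | tails] = (5+4+12)/3 = 7.
E[Z] = (1/2)·(6) + (1/2)·(7) = 13/2.

13/2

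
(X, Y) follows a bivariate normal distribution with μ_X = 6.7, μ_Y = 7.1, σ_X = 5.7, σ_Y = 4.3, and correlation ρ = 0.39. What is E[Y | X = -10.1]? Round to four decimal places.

The regression of Y on X has slope ρ·σ_Y/σ_X and passes through (μ_X, μ_Y).
E[Y | X=-10.1] = 7.1 + (0.39)·(4.3/5.7)·(-10.1 − (6.7)) = 7.1 + (0.29421)·(-16.8) = 2.1573.

2.1573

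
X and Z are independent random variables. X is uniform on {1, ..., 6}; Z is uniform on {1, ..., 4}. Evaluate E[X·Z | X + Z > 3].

205/21

P(X + Z > 3) = 7/8.
Summing XZ·P(x,y) over outcomes with X + Z > 3 gives 205/24.
E[X·Z | X + Z > 3] = (205/24) / (7/8) = 205/21.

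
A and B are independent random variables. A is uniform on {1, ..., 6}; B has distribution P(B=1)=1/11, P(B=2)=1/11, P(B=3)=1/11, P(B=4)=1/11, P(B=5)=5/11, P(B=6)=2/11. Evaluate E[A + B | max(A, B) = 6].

29/3

P(max(A, B) = 6) = 7/22.
Summing (A+B)·P(x,y) over outcomes with max(A, B) = 6 gives 203/66.
E[A + B | max(A, B) = 6] = (203/66) / (7/22) = 29/3.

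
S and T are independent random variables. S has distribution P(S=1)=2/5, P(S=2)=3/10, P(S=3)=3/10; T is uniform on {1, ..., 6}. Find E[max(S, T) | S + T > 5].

143/29

P(S + T > 5) = 29/60.
Summing max(S,T)·P(x,y) over outcomes with S + T > 5 gives 143/60.
E[max(S, T) | S + T > 5] = (143/60) / (29/60) = 143/29.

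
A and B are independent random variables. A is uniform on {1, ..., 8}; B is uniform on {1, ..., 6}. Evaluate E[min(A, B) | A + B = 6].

Outcomes with A + B = 6: (1,5), (2,4), (3,3), (4,2), (5,1), each with probability 1/48.
E[min(A, B) | A + B = 6] = (1 + 2 + 3 + 2 + 1) / 5 = 9/5.

9/5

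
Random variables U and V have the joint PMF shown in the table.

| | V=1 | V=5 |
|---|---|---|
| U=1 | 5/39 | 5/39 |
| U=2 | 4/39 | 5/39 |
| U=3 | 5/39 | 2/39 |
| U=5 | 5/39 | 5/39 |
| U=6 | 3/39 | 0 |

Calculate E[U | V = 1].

71/22

P(V = 1) = 22/39.
Σ U·P over the event = 1·(5/39) + 2·(4/39) + 3·(5/39) + 5·(5/39) + 6·(3/39) = 71/39.
E[U | V = 1] = (71/39) / (22/39) = 71/22.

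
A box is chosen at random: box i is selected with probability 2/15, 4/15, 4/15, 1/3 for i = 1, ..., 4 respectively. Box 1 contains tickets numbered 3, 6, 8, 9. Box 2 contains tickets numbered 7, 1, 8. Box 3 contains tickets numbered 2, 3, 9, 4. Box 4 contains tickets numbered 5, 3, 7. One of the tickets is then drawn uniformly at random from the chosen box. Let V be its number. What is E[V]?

232/45

E[V | box 1] = (3+6+8+9)/4 = 13/2.
E[V | box 2] = (7+1+8)/3 = 16/3.
E[V | box 3] = (2+3+9+4)/4 = 9/2.
E[V | box 4] = (5+3+7)/3 = 5.
E[V] = (2/15)·(13/2) + (4/15)·(16/3) + (4/15)·(9/2) + (1/3)·(5) = 232/45.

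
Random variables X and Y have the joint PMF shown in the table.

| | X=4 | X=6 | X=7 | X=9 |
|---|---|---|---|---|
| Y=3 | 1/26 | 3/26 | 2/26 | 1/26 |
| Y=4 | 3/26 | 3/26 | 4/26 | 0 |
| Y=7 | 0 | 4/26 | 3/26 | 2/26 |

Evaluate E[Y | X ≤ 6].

32/7

P(X ≤ 6) = 7/13.
Σ Y·P over the event = 3·(1/26) + 4·(3/26) + 3·(3/26) + 4·(3/26) + 7·(4/26) = 32/13.
E[Y | X ≤ 6] = (32/13) / (7/13) = 32/7.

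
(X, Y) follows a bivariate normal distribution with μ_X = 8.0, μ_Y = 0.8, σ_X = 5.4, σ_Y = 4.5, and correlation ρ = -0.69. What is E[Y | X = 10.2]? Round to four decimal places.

For a bivariate normal, E[Y | X=x] = μ_Y + ρ·(σ_Y/σ_X)·(x − μ_X).
E[Y | X=10.2] = 0.8 + (-0.69)·(4.5/5.4)·(10.2 − (8.0)) = 0.8 + (-0.575)·(2.2) = -0.4650.

-0.4650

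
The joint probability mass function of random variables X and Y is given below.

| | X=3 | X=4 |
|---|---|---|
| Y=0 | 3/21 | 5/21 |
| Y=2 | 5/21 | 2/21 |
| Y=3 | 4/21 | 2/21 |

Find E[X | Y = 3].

10/3

P(Y = 3) = 2/7.
Σ X·P over the event = 3·(4/21) + 4·(2/21) = 20/21.
E[X | Y = 3] = (20/21) / (2/7) = 10/3.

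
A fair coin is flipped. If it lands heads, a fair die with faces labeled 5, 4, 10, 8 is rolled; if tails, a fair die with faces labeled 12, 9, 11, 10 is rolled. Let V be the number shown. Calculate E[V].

E[V | heads] = (5+4+10+8)/4 = 27/4.
E[V | tails] = (12+9+11+10)/4 = 21/2.
By the law of total expectation,
E[V] = (1/2)·(27/4) + (1/2)·(21/2) = 69/8.

69/8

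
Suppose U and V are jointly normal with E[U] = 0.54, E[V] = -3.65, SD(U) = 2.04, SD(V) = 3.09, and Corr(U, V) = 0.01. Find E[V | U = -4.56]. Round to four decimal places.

For a bivariate normal, E[V | U=x] = μ_V + ρ·(σ_V/σ_U)·(x − μ_U).
E[V | U=-4.56] = -3.65 + (0.01)·(3.09/2.04)·(-4.56 − (0.54)) = -3.65 + (0.0151471)·(-5.1) = -3.7273.

-3.7273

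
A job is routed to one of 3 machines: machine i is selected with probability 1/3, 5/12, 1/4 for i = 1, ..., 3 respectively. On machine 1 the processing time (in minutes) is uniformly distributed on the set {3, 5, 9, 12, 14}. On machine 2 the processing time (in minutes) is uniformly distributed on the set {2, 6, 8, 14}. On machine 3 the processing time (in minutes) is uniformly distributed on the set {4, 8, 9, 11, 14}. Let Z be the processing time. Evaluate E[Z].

E[Z | machine 1] = (3+5+9+12+14)/5 = 43/5.
E[Z | machine 2] = (2+6+8+14)/4 = 15/2.
E[Z | machine 3] = (4+8+9+11+14)/5 = 46/5.
By the law of total expectation,
E[Z] = (1/3)·(43/5) + (5/12)·(15/2) + (1/4)·(46/5) = 199/24.

199/24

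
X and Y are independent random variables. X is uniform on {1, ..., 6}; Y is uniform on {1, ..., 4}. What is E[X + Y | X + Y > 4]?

62/9

P(X + Y > 4) = 3/4.
Summing (X+Y)·P(x,y) over outcomes with X + Y > 4 gives 31/6.
E[X + Y | X + Y > 4] = (31/6) / (3/4) = 62/9.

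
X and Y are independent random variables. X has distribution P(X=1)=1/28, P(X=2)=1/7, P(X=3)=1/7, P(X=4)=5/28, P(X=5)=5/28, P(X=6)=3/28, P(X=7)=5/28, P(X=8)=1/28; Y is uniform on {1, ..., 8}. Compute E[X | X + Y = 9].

127/28

P(X + Y = 9) = 1/8.
Summing X·P(x,y) over outcomes with X + Y = 9 gives 127/224.
E[X | X + Y = 9] = (127/224) / (1/8) = 127/28.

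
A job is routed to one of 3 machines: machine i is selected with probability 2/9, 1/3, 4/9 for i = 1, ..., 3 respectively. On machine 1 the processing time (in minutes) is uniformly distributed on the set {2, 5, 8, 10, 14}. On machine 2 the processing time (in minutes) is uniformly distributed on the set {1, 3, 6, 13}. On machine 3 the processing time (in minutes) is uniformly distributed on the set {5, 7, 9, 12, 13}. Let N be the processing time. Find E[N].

1393/180

E[N | machine 1] = (2+5+8+10+14)/5 = 39/5.
E[N | machine 2] = (1+3+6+13)/4 = 23/4.
E[N | machine 3] = (5+7+9+12+13)/5 = 46/5.
E[N] = (2/9)·(39/5) + (1/3)·(23/4) + (4/9)·(46/5) = 1393/180.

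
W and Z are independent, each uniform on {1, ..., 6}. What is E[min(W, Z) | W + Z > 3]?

8/3

P(W + Z > 3) = 11/12.
Summing min(W,Z)·P(x,y) over outcomes with W + Z > 3 gives 22/9.
E[min(W, Z) | W + Z > 3] = (22/9) / (11/12) = 8/3.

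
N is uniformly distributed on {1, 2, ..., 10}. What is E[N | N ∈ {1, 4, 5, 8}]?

9/2

P(N ∈ {1, 4, 5, 8}) = 2/5.
Σ over the event: 1·1/10 + 4·1/10 + 5·1/10 + 8·1/10 = 9/5.
E[N | N ∈ {1, 4, 5, 8}] = (9/5) / (2/5) = 9/2.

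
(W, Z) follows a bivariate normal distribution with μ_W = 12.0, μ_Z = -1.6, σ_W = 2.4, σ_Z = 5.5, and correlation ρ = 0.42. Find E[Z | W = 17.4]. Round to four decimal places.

3.5975

E[Z | W=x] = μ_Z + ρ(σ_Z/σ_W)(x − μ_W) for jointly normal variables.
E[Z | W=17.4] = -1.6 + (0.42)·(5.5/2.4)·(17.4 − (12.0)) = -1.6 + (0.9625)·(5.4) = 3.5975.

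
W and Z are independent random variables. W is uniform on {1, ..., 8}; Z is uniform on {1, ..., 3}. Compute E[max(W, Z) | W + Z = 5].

Outcomes with W + Z = 5: (2,3), (3,2), (4,1), each with probability 1/24.
E[max(W, Z) | W + Z = 5] = (3 + 3 + 4) / 3 = 10/3.

10/3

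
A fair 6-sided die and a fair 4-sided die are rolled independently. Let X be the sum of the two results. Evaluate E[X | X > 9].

P(X > 9) = 1/24.
Σ over the event: 10·1/24 = 5/12.
E[X | X > 9] = (5/12) / (1/24) = 10.

10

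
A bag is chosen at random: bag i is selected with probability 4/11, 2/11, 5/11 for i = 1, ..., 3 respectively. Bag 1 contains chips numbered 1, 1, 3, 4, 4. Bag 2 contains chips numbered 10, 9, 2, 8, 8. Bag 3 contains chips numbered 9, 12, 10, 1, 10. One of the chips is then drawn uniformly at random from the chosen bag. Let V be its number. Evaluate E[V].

E[V | bag 1] = (1+1+3+4+4)/5 = 13/5.
E[V | bag 2] = (10+9+2+8+8)/5 = 37/5.
E[V | bag 3] = (9+12+10+1+10)/5 = 42/5.
E[V] = (4/11)·(13/5) + (2/11)·(37/5) + (5/11)·(42/5) = 336/55.

336/55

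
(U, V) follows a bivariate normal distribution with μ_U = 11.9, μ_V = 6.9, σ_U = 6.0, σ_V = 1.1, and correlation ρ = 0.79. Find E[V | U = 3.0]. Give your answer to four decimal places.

For a bivariate normal, E[V | U=x] = μ_V + ρ·(σ_V/σ_U)·(x − μ_U).
E[V | U=3.0] = 6.9 + (0.79)·(1.1/6.0)·(3.0 − (11.9)) = 6.9 + (0.14483)·(-8.9) = 5.6110.

5.6110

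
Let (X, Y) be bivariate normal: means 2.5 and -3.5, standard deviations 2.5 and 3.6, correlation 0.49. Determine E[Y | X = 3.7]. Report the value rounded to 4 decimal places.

The regression of Y on X has slope ρ·σ_Y/σ_X and passes through (μ_X, μ_Y).
E[Y | X=3.7] = -3.5 + (0.49)·(3.6/2.5)·(3.7 − (2.5)) = -3.5 + (0.7056)·(1.2) = -2.6533.

-2.6533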